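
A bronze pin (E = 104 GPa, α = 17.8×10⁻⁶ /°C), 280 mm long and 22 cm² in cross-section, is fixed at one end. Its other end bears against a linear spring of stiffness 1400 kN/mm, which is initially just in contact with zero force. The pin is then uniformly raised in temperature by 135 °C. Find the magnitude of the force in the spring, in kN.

Free thermal expansion: δ_free = αΔT L = 17.8×10⁻⁶ × 135 × 280 = 0.6728 mm.
With a force P in the spring, the elastic change of the pin is PL/(AE) and that of the spring is P/k; compatibility requires their sum to equal δ_free.
P [ L/(AE) + 1/k ] = δ_free → P [ 280/(2200×104×10³) + 1/(1400×10³) ] = 0.6728.
P = 0.6728 / 1.938×10⁻⁶ = 347200 N.

P ≈ 347 kN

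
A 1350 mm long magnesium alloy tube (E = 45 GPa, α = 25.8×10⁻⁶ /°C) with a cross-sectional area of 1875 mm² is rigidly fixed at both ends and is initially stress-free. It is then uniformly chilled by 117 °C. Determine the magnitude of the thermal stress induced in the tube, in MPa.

σ ≈ 136 MPa (tensile)

Because both ends are immovable the net strain is zero, and the suppressed thermal strain is αΔT = 25.8×10⁻⁶ × 117 = 3018.6×10⁻⁶.
σ = EαΔT = 45×10³ × 25.8×10⁻⁶ × 117 = 135.8 MPa (tensile; the tube is trying to contract).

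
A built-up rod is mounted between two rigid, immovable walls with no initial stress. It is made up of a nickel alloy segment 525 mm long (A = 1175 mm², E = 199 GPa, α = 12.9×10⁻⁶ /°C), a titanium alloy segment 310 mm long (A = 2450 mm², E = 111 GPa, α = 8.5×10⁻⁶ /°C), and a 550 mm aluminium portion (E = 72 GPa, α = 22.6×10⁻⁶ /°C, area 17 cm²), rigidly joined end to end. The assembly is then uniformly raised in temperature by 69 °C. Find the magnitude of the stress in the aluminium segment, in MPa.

With the walls removed the bar would change length by δ_free = Σ αᵢΔT Lᵢ = 12.9×10⁻⁶×69×525 + 8.5×10⁻⁶×69×310 + 22.6×10⁻⁶×69×550 = 1.507 mm.
The rigid supports impose zero overall length change; the single axial force P common to all segments must satisfy P Σ Lᵢ/(AᵢEᵢ) = δ_free.
Σ Lᵢ/(AᵢEᵢ) = 525/(1175×199×10³) + 310/(2450×111×10³) + 550/(1700×72×10³) = 7.879×10⁻⁶ mm/N.
Hence P = δ_free / Σ(L/AE) = 1.507/7.879×10⁻⁶ = 191.2 kN (compressive).
σ_{aluminium} = P / A = 191200 / 1700 = 112.5 MPa.

σ ≈ 112 MPa (compressive)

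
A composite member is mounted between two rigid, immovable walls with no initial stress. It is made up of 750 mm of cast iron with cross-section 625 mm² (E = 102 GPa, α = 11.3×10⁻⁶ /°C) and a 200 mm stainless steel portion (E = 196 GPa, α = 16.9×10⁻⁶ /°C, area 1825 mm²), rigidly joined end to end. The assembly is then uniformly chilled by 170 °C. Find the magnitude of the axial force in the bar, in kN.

P ≈ 164 kN (tensile)

Free thermal contraction of the whole bar: Σ αᵢΔT Lᵢ = 11.3×10⁻⁶×170×750 + 16.9×10⁻⁶×170×200 = 2.015 mm.
The walls prevent any net length change, so an axial force P (same in every segment) develops. Compatibility: P · Σ Lᵢ/(AᵢEᵢ) = δ_free.
Σ Lᵢ/(AᵢEᵢ) = 750/(625×102×10³) + 200/(1825×196×10³) = 1.232×10⁻⁵ mm/N.
P = 2.015 / 1.232×10⁻⁵ = 163500 N = 163.5 kN, tensile.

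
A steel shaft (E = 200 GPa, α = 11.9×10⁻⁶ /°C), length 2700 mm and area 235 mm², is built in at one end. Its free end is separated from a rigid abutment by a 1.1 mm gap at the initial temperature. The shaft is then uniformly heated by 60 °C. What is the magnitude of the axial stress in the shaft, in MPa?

Unrestrained expansion: δ_free = αΔT L = 11.9×10⁻⁶ × 60 × 2700 = 1.928 mm.
This exceeds the 1.1 mm gap, so the wall pushes back. The portion of expansion that must be recovered elastically is δ_free − gap = 1.928 − 1.1 = 0.8278 mm.
Compatibility: PL/(AE) = 0.8278 mm, so σ = P/A = E × (0.8278/2700) = 61.32 MPa.

σ ≈ 61.3 MPa (compressive)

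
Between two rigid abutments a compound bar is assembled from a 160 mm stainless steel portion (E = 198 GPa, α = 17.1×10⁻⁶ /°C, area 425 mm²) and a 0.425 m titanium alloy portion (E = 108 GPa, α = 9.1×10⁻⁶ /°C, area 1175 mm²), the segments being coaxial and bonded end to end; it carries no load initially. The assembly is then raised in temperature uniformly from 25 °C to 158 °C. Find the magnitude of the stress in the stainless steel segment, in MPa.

If the supports were absent, the total length change would be Σ αᵢΔT Lᵢ = 17.1×10⁻⁶×133×160 + 9.1×10⁻⁶×133×425 = 0.8783 mm.
Since the ends are fixed, an axial force P builds up, equal in every segment, with P · Σ Lᵢ/(AᵢEᵢ) = δ_free.
The series flexibility is Σ Lᵢ/(AᵢEᵢ) = 160/(425×198×10³) + 425/(1175×108×10³) = 5.25×10⁻⁶ mm/N.
Hence P = δ_free / Σ(L/AE) = 0.8783/5.25×10⁻⁶ = 167.3 kN (compressive).
σ_{stainless steel} = P / A = 167300 / 425 = 393.6 MPa.

σ ≈ 394 MPa (compressive)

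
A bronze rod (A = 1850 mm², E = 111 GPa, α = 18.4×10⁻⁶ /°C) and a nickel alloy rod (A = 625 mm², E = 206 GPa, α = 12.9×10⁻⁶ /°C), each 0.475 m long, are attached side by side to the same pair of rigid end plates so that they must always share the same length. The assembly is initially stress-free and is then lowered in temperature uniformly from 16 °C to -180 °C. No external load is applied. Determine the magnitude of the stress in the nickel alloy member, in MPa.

Both members must finish at the same length. With the larger α, the bronze tends to over-contract; the plates restrain it, putting the bronze in tension and the nickel alloy in compression. With no external load the two internal forces are equal and opposite, magnitude P.
Compatibility of the two members (thermal + elastic change equal): (α₁ − α₂)ΔT = P·[1/(A₁E₁) + 1/(A₂E₂)].
|α₁ − α₂|·ΔT = 5.5×10⁻⁶ × 196 = 0.001078.
1/(A₁E₁) + 1/(A₂E₂) = 1/(1850×111×10³) + 1/(625×206×10³) = 1.264×10⁻⁸ N⁻¹.
P = 0.001078 / 1.264×10⁻⁸ = 85310 N = 85.31 kN.
σ_{nickel alloy} = P/A₂ = 85310/625 = 136.5 MPa, compressive.

σ ≈ 136 MPa (compressive)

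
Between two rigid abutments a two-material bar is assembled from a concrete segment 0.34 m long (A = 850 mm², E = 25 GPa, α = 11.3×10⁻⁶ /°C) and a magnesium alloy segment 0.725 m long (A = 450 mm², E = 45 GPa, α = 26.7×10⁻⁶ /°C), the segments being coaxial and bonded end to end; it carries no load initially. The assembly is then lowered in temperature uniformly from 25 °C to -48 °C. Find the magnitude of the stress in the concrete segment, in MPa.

With the walls removed the bar would change length by δ_free = Σ αᵢΔT Lᵢ = 11.3×10⁻⁶×73×340 + 26.7×10⁻⁶×73×725 = 1.694 mm.
Since the ends are fixed, an axial force P builds up, equal in every segment, with P · Σ Lᵢ/(AᵢEᵢ) = δ_free.
The series flexibility is Σ Lᵢ/(AᵢEᵢ) = 340/(850×25×10³) + 725/(450×45×10³) = 5.18×10⁻⁵ mm/N.
So P = 1.694 / 5.18×10⁻⁵ = 32.69 kN, tensile.
σ_{concrete} = P / A = 32690 / 850 = 38.46 MPa.

σ ≈ 38.5 MPa (tensile)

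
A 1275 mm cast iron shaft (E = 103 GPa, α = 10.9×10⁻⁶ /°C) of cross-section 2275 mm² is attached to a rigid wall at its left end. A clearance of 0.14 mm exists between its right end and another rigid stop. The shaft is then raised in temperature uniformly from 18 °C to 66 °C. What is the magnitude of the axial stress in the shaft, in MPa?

σ ≈ 42.6 MPa (compressive)

Unrestrained expansion: δ_free = αΔT L = 10.9×10⁻⁶ × 48 × 1275 = 0.6671 mm.
This exceeds the 0.14 mm gap, so the wall pushes back. The portion of expansion that must be recovered elastically is δ_free − gap = 0.6671 − 0.14 = 0.5271 mm.
That suppressed elongation corresponds to σ = E·Δ/L = 103×10³ × 0.5271/1275 = 42.58 MPa.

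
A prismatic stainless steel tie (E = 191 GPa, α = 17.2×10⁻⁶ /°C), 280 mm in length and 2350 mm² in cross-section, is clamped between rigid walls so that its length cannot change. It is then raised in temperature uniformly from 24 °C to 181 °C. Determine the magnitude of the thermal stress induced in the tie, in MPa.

The supports are rigid, so the total axial strain is zero. The restrained thermal strain is ε = αΔT = 17.2×10⁻⁶ × 157 = 2700.4×10⁻⁶.
The stress required to suppress this strain is σ = Eε = 191×10³ × 2700.4×10⁻⁶ = 515.8 MPa, compressive since the tie is trying to expand.

σ ≈ 516 MPa (compressive)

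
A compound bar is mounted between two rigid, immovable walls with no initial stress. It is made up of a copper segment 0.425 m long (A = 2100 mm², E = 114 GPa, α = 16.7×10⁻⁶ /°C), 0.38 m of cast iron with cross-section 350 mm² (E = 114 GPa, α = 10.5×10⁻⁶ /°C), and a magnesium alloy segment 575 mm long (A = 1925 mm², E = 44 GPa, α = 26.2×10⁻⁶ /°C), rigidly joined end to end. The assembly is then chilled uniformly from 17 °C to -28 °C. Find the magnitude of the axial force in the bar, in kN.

P ≈ 65.1 kN (tensile)

If the supports were absent, the total length change would be Σ αᵢΔT Lᵢ = 16.7×10⁻⁶×45×425 + 10.5×10⁻⁶×45×380 + 26.2×10⁻⁶×45×575 = 1.177 mm.
The rigid supports impose zero overall length change; the single axial force P common to all segments must satisfy P Σ Lᵢ/(AᵢEᵢ) = δ_free.
The series flexibility is Σ Lᵢ/(AᵢEᵢ) = 425/(2100×114×10³) + 380/(350×114×10³) + 575/(1925×44×10³) = 1.809×10⁻⁵ mm/N.
P = 1.177 / 1.809×10⁻⁵ = 65060 N = 65.06 kN, tensile.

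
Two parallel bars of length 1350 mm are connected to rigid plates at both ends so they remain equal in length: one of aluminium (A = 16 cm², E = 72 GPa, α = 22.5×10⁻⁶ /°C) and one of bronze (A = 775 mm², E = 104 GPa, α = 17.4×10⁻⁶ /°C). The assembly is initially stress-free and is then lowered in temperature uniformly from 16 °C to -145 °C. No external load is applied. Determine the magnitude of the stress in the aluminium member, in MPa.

σ ≈ 24.3 MPa (tensile)

Equilibrium of a rigid end plate with no external load gives equal and opposite internal forces ±P in the two members. Since α_{aluminium} > α_{bronze}, cooling drives the aluminium into tension and the bronze into compression.
Setting the final lengths equal and cancelling L: (α₁ − α₂)ΔT = P/(A₁E₁) + P/(A₂E₂).
|α₁ − α₂|·ΔT = 5.1×10⁻⁶ × 161 = 0.0008211.
1/(A₁E₁) + 1/(A₂E₂) = 1/(1600×72×10³) + 1/(775×104×10³) = 2.109×10⁻⁸ N⁻¹.
P = 0.0008211 / 2.109×10⁻⁸ = 38940 N = 38.94 kN.
σ_{aluminium} = P/A₁ = 38940/1600 = 24.34 MPa, tensile.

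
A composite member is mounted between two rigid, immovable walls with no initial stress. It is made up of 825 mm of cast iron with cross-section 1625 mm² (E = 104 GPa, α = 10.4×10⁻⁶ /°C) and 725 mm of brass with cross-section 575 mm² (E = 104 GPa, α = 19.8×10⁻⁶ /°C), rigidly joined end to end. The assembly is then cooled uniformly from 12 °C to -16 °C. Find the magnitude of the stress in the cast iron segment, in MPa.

σ ≈ 23.2 MPa (tensile)

With the walls removed the bar would change length by δ_free = Σ αᵢΔT Lᵢ = 10.4×10⁻⁶×28×825 + 19.8×10⁻⁶×28×725 = 0.6422 mm.
The rigid supports impose zero overall length change; the single axial force P common to all segments must satisfy P Σ Lᵢ/(AᵢEᵢ) = δ_free.
Σ Lᵢ/(AᵢEᵢ) = 825/(1625×104×10³) + 725/(575×104×10³) = 1.701×10⁻⁵ mm/N.
So P = 0.6422 / 1.701×10⁻⁵ = 37.76 kN, tensile.
σ_{cast iron} = P / A = 37760 / 1625 = 23.24 MPa.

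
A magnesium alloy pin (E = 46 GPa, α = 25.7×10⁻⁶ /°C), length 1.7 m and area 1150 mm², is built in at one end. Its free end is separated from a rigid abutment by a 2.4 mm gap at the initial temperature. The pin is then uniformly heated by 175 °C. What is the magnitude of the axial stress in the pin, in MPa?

σ ≈ 142 MPa (compressive)

Unrestrained expansion: δ_free = αΔT L = 25.7×10⁻⁶ × 175 × 1700 = 7.646 mm.
The gap closes (δ_free > 2.4 mm) and the wall then resists a further 7.646 − 2.4 = 5.246 mm of expansion.
That suppressed elongation corresponds to σ = E·Δ/L = 46×10³ × 5.246/1700 = 141.9 MPa.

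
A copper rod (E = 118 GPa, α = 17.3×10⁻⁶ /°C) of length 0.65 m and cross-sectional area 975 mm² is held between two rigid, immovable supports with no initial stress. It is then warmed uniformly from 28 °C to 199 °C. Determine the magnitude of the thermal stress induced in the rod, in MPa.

Because both ends are immovable the net strain is zero, and the suppressed thermal strain is αΔT = 17.3×10⁻⁶ × 171 = 2958.3×10⁻⁶.
σ = EαΔT = 118×10³ × 17.3×10⁻⁶ × 171 = 349.1 MPa (compressive; the rod is trying to expand).

σ ≈ 349 MPa (compressive)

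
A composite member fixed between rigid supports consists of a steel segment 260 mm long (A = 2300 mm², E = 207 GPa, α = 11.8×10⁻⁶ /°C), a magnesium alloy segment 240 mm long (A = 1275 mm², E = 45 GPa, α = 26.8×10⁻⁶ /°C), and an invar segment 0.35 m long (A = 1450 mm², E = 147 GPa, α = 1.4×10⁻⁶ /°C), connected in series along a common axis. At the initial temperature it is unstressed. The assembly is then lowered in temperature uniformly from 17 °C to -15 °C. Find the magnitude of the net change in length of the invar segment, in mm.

With the walls removed the bar would change length by δ_free = Σ αᵢΔT Lᵢ = 11.8×10⁻⁶×32×260 + 26.8×10⁻⁶×32×240 + 1.4×10⁻⁶×32×350 = 0.3197 mm.
The walls prevent any net length change, so an axial force P (same in every segment) develops. Compatibility: P · Σ Lᵢ/(AᵢEᵢ) = δ_free.
The series flexibility is Σ Lᵢ/(AᵢEᵢ) = 260/(2300×207×10³) + 240/(1275×45×10³) + 350/(1450×147×10³) = 6.371×10⁻⁶ mm/N.
P = 0.3197 / 6.371×10⁻⁶ = 50180 N = 50.18 kN, tensile.
For the invar segment, free thermal change = 1.4×10⁻⁶×32×350 = 0.01568 mm and elastic change from P = 50180×350/(1450×147×10³) = 0.08239 mm; these oppose, so the net change is 0.0667 mm (segment lengthens).

|ΔL| ≈ 0.0667 mm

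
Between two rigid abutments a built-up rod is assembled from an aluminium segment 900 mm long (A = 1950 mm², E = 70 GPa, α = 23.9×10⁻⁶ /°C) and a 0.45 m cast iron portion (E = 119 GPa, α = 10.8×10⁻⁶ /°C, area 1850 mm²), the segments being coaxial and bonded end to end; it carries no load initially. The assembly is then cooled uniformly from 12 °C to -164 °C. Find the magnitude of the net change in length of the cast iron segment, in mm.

With the walls removed the bar would change length by δ_free = Σ αᵢΔT Lᵢ = 23.9×10⁻⁶×176×900 + 10.8×10⁻⁶×176×450 = 4.641 mm.
The walls prevent any net length change, so an axial force P (same in every segment) develops. Compatibility: P · Σ Lᵢ/(AᵢEᵢ) = δ_free.
Σ Lᵢ/(AᵢEᵢ) = 900/(1950×70×10³) + 450/(1850×119×10³) = 8.637×10⁻⁶ mm/N.
So P = 4.641 / 8.637×10⁻⁶ = 537.3 kN, tensile.
For the cast iron segment, free thermal change = 10.8×10⁻⁶×176×450 = 0.8554 mm and elastic change from P = 537300×450/(1850×119×10³) = 1.098 mm; these oppose, so the net change is 0.243 mm (segment lengthens).

|ΔL| ≈ 0.243 mm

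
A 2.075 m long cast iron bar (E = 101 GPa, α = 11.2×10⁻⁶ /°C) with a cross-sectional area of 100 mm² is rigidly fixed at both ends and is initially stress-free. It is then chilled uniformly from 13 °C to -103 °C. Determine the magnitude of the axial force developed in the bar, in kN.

P ≈ 13.1 kN (tensile)

Full restraint means ε = 0, so the stress is σ = EαΔT = 101×10³ × 11.2×10⁻⁶ × 116 = 131.2 MPa.
Axial force P = σA = 131.2 × 100 = 13120 N = 13.12 kN, tensile.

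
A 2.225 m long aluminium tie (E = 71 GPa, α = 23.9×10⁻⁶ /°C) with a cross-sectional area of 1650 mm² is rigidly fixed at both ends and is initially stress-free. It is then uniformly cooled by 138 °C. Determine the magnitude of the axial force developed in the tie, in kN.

With zero net strain, σ = E·αΔT = 71 GPa × 23.9×10⁻⁶ × 138 = 234.2 MPa.
Then P = σA = 234.2 × 1650 mm² = 386.4 kN, tensile.

P ≈ 386 kN (tensile)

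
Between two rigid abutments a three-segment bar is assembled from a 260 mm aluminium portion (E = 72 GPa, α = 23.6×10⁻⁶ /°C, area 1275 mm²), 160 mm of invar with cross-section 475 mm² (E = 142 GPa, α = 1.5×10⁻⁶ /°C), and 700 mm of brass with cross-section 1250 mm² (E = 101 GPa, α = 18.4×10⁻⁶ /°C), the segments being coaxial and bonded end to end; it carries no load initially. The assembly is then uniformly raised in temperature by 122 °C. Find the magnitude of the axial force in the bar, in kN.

If the supports were absent, the total length change would be Σ αᵢΔT Lᵢ = 23.6×10⁻⁶×122×260 + 1.5×10⁻⁶×122×160 + 18.4×10⁻⁶×122×700 = 2.349 mm.
The walls prevent any net length change, so an axial force P (same in every segment) develops. Compatibility: P · Σ Lᵢ/(AᵢEᵢ) = δ_free.
Σ Lᵢ/(AᵢEᵢ) = 260/(1275×72×10³) + 160/(475×142×10³) + 700/(1250×101×10³) = 1.075×10⁻⁵ mm/N.
So P = 2.349 / 1.075×10⁻⁵ = 218.6 kN, compressive.

P ≈ 219 kN (compressive)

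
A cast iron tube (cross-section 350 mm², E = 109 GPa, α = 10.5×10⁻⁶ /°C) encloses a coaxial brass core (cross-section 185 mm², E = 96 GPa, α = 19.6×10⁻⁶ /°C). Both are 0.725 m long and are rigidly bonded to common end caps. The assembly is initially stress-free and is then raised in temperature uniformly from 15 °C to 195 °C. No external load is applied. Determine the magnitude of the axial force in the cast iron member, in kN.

P ≈ 19.9 kN (tensile in the cast iron)

Equilibrium of a rigid end plate with no external load gives equal and opposite internal forces ±P in the two members. Since α_{brass} > α_{cast iron}, heating drives the brass into compression and the cast iron into tension.
Setting the final lengths equal and cancelling L: (α₁ − α₂)ΔT = P/(A₁E₁) + P/(A₂E₂).
|α₁ − α₂|·ΔT = 9.1×10⁻⁶ × 180 = 0.001638.
1/(A₁E₁) + 1/(A₂E₂) = 1/(350×109×10³) + 1/(185×96×10³) = 8.252×10⁻⁸ N⁻¹.
So P = 0.001638 / 8.252×10⁻⁸ = 19.85 kN.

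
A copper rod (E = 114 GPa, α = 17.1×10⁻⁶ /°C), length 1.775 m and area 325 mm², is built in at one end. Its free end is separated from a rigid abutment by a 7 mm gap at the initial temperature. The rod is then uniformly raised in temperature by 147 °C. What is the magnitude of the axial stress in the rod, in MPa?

σ ≈ 0 MPa

Free thermal elongation = αΔT L = 17.1×10⁻⁶ × 147 × 1775 = 4.462 mm.
This is smaller than the 7 mm clearance, so the rod expands freely without reaching the stop — the stress is zero.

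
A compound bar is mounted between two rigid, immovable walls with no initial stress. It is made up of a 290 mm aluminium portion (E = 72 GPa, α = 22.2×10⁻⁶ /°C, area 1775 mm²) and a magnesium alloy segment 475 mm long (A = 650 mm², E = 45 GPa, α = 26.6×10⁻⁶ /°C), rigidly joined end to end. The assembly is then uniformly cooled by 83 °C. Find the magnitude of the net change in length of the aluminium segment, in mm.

Free thermal contraction of the whole bar: Σ αᵢΔT Lᵢ = 22.2×10⁻⁶×83×290 + 26.6×10⁻⁶×83×475 = 1.583 mm.
The walls prevent any net length change, so an axial force P (same in every segment) develops. Compatibility: P · Σ Lᵢ/(AᵢEᵢ) = δ_free.
The series flexibility is Σ Lᵢ/(AᵢEᵢ) = 290/(1775×72×10³) + 475/(650×45×10³) = 1.851×10⁻⁵ mm/N.
P = 1.583 / 1.851×10⁻⁵ = 85530 N = 85.53 kN, tensile.
For the aluminium segment, free thermal change = 22.2×10⁻⁶×83×290 = 0.5344 mm and elastic change from P = 85530×290/(1775×72×10³) = 0.1941 mm; these oppose, so the net change is 0.34 mm (segment shortens).

|ΔL| ≈ 0.34 mm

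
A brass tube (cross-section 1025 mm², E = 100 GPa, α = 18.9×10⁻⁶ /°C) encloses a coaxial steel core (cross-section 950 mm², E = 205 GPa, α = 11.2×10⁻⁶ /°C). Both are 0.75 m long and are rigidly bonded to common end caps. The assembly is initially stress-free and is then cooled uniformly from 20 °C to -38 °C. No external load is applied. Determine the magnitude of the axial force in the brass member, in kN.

Equilibrium of a rigid end plate with no external load gives equal and opposite internal forces ±P in the two members. Since α_{brass} > α_{steel}, cooling drives the brass into tension and the steel into compression.
Equating the net (thermal + elastic) strains gives |α₁ − α₂|·ΔT = P·[1/(A₁E₁) + 1/(A₂E₂)].
|α₁ − α₂|·ΔT = 7.7×10⁻⁶ × 58 = 0.0004466.
1/(A₁E₁) + 1/(A₂E₂) = 1/(1025×100×10³) + 1/(950×205×10³) = 1.489×10⁻⁸ N⁻¹.
P = 0.0004466 / 1.489×10⁻⁸ = 29990 N = 29.99 kN.

P ≈ 30 kN (tensile in the brass)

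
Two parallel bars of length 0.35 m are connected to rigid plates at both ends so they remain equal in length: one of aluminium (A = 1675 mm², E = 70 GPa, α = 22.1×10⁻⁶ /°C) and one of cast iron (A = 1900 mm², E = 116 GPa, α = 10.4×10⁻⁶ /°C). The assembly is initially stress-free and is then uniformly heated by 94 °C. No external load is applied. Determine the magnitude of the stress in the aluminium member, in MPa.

Equilibrium of a rigid end plate with no external load gives equal and opposite internal forces ±P in the two members. Since α_{aluminium} > α_{cast iron}, heating drives the aluminium into compression and the cast iron into tension.
Compatibility of the two members (thermal + elastic change equal): (α₁ − α₂)ΔT = P·[1/(A₁E₁) + 1/(A₂E₂)].
|α₁ − α₂|·ΔT = 11.7×10⁻⁶ × 94 = 0.0011.
1/(A₁E₁) + 1/(A₂E₂) = 1/(1675×70×10³) + 1/(1900×116×10³) = 1.307×10⁻⁸ N⁻¹.
So P = 0.0011 / 1.307×10⁻⁸ = 84.17 kN.
σ_{aluminium} = P/A₁ = 84170/1675 = 50.25 MPa, compressive.

σ ≈ 50.3 MPa (compressive)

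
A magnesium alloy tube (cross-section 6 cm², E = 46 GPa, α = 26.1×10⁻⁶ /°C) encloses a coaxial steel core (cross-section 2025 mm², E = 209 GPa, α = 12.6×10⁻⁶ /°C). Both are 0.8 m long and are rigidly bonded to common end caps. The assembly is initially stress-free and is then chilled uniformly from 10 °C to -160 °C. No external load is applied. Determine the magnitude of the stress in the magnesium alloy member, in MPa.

σ ≈ 99.1 MPa (tensile)

Equilibrium of a rigid end plate with no external load gives equal and opposite internal forces ±P in the two members. Since α_{magnesium alloy} > α_{steel}, cooling drives the magnesium alloy into tension and the steel into compression.
Equating the net (thermal + elastic) strains gives |α₁ − α₂|·ΔT = P·[1/(A₁E₁) + 1/(A₂E₂)].
|α₁ − α₂|·ΔT = 13.5×10⁻⁶ × 170 = 0.002295.
1/(A₁E₁) + 1/(A₂E₂) = 1/(600×46×10³) + 1/(2025×209×10³) = 3.859×10⁻⁸ N⁻¹.
So P = 0.002295 / 3.859×10⁻⁸ = 59.46 kN.
σ_{magnesium alloy} = P/A₁ = 59460/600 = 99.11 MPa, tensile.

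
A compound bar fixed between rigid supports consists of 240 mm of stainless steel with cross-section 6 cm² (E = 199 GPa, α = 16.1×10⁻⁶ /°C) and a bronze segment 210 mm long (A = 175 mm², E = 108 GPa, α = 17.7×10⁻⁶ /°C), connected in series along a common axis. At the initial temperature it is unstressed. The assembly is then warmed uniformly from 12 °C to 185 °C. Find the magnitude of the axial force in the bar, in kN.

P ≈ 100 kN (compressive)

If the supports were absent, the total length change would be Σ αᵢΔT Lᵢ = 16.1×10⁻⁶×173×240 + 17.7×10⁻⁶×173×210 = 1.312 mm.
The walls prevent any net length change, so an axial force P (same in every segment) develops. Compatibility: P · Σ Lᵢ/(AᵢEᵢ) = δ_free.
Σ Lᵢ/(AᵢEᵢ) = 240/(600×199×10³) + 210/(175×108×10³) = 1.312×10⁻⁵ mm/N.
Hence P = δ_free / Σ(L/AE) = 1.312/1.312×10⁻⁵ = 99.95 kN (compressive).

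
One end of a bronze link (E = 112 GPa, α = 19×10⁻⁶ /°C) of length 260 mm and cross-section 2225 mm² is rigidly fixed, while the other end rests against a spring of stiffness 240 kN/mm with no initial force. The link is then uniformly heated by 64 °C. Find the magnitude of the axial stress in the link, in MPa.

σ ≈ 27.3 MPa (compressive)

Free thermal expansion: δ_free = αΔT L = 19×10⁻⁶ × 64 × 260 = 0.3162 mm.
Let P be the compressive force at the spring. The link shortens elastically by PL/(AE) and the spring compresses by P/k; together these equal δ_free.
P [ L/(AE) + 1/k ] = δ_free → P [ 260/(2225×112×10³) + 1/(240×10³) ] = 0.3162.
P = 0.3162 / 5.21×10⁻⁶ = 60680 N.
σ = P/A = 60680/2225 = 27.27 MPa.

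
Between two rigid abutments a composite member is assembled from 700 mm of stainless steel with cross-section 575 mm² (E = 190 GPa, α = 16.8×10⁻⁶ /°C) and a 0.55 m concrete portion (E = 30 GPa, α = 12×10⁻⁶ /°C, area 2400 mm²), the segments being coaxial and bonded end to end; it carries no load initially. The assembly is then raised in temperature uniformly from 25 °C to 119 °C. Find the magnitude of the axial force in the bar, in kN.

P ≈ 123 kN (compressive)

With the walls removed the bar would change length by δ_free = Σ αᵢΔT Lᵢ = 16.8×10⁻⁶×94×700 + 12×10⁻⁶×94×550 = 1.726 mm.
Since the ends are fixed, an axial force P builds up, equal in every segment, with P · Σ Lᵢ/(AᵢEᵢ) = δ_free.
The series flexibility is Σ Lᵢ/(AᵢEᵢ) = 700/(575×190×10³) + 550/(2400×30×10³) = 1.405×10⁻⁵ mm/N.
P = 1.726 / 1.405×10⁻⁵ = 122900 N = 122.9 kN, compressive.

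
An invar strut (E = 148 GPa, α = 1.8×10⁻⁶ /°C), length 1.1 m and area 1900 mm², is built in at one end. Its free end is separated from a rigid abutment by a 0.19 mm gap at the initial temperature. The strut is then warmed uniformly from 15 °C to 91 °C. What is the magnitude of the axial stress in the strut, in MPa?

Free thermal elongation = αΔT L = 1.8×10⁻⁶ × 76 × 1100 = 0.1505 mm.
Since δ_free = 0.15 mm is less than the 0.19 mm gap, the strut never touches the wall. No axial force develops.

σ ≈ 0 MPa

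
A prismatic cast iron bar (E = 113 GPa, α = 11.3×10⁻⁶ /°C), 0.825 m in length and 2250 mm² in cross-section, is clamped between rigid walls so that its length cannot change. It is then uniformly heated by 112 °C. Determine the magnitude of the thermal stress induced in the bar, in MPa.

σ ≈ 143 MPa (compressive)

With length fixed, the mechanical strain must cancel the thermal strain αΔT = 11.3×10⁻⁶ × 112 = 1265.6×10⁻⁶.
The stress required to suppress this strain is σ = Eε = 113×10³ × 1265.6×10⁻⁶ = 143 MPa, compressive since the bar is trying to expand.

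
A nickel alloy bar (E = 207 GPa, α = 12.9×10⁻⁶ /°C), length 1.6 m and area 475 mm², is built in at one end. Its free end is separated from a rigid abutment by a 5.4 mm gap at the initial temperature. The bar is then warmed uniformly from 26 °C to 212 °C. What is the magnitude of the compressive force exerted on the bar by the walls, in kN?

If the wall were absent the bar would grow by αΔT L = 12.9×10⁻⁶ × 186 × 1600 = 3.839 mm.
This is smaller than the 5.4 mm clearance, so the bar expands freely without reaching the stop — the stress is zero.

P ≈ 0 kN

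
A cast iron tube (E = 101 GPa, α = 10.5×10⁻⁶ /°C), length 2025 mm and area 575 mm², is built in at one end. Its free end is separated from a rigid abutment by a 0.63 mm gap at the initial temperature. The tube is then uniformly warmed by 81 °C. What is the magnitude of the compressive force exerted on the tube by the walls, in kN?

P ≈ 31.3 kN

Unrestrained expansion: δ_free = αΔT L = 10.5×10⁻⁶ × 81 × 2025 = 1.722 mm.
The gap closes (δ_free > 0.63 mm) and the wall then resists a further 1.722 − 0.63 = 1.092 mm of expansion.
Compatibility: PL/(AE) = 1.092 mm, so σ = P/A = E × (1.092/2025) = 54.48 MPa.
Force on the wall = σA = 54.48 × 575 mm² = 31.33 kN.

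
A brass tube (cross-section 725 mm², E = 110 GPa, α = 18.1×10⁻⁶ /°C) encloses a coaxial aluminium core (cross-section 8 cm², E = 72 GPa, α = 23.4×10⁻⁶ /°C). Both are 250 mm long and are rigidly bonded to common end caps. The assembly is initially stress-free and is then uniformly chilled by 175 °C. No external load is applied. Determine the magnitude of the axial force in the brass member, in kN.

P ≈ 31 kN (compressive in the brass)

The aluminium has the larger α, so on cooling it would change length more than the brass if both were free. The rigid plates force a common final length, so the aluminium is put into tension and the brass into compression, with equal and opposite forces P (no external load).
Compatibility of the two members (thermal + elastic change equal): (α₁ − α₂)ΔT = P·[1/(A₁E₁) + 1/(A₂E₂)].
|α₁ − α₂|·ΔT = 5.3×10⁻⁶ × 175 = 0.0009275.
1/(A₁E₁) + 1/(A₂E₂) = 1/(725×110×10³) + 1/(800×72×10³) = 2.99×10⁻⁸ N⁻¹.
P = 0.0009275 / 2.99×10⁻⁸ = 31020 N = 31.02 kN.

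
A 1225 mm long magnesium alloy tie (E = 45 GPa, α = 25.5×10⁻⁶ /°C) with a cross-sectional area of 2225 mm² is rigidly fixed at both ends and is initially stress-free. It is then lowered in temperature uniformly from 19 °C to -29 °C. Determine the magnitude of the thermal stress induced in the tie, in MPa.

σ ≈ 55.1 MPa (tensile)

With length fixed, the mechanical strain must cancel the thermal strain αΔT = 25.5×10⁻⁶ × 48 = 1224×10⁻⁶.
The stress required to suppress this strain is σ = Eε = 45×10³ × 1224×10⁻⁶ = 55.08 MPa, tensile since the tie is trying to contract.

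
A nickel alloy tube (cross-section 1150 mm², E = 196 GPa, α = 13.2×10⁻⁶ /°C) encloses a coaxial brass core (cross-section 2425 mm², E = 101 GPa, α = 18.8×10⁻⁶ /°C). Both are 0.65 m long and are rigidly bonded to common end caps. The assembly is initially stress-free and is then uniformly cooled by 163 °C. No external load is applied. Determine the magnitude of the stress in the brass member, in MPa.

σ ≈ 44.2 MPa (tensile)

The brass has the larger α, so on cooling it would change length more than the nickel alloy if both were free. The rigid plates force a common final length, so the brass is put into tension and the nickel alloy into compression, with equal and opposite forces P (no external load).
Equating the net (thermal + elastic) strains gives |α₁ − α₂|·ΔT = P·[1/(A₁E₁) + 1/(A₂E₂)].
|α₁ − α₂|·ΔT = 5.6×10⁻⁶ × 163 = 0.0009128.
1/(A₁E₁) + 1/(A₂E₂) = 1/(1150×196×10³) + 1/(2425×101×10³) = 8.519×10⁻⁹ N⁻¹.
So P = 0.0009128 / 8.519×10⁻⁹ = 107.1 kN.
σ_{brass} = P/A₂ = 107100/2425 = 44.18 MPa, tensile.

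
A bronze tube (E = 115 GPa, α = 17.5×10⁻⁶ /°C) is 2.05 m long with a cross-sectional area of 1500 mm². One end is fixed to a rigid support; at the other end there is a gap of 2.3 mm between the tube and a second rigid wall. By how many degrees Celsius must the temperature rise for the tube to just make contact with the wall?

The gap closes when αΔT L = 2.3 mm, since the tube is still unstressed at that instant.
So ΔT = g/(αL) = 2.3/(17.5×10⁻⁶ × 2050) = 64.11 °C.

ΔT ≈ 64.1 °C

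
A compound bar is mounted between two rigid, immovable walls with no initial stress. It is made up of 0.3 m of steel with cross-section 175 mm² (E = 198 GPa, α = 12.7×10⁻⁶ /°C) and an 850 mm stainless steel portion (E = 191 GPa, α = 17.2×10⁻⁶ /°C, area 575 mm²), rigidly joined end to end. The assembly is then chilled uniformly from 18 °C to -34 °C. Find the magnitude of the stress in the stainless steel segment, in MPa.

σ ≈ 102 MPa (tensile)

With the walls removed the bar would change length by δ_free = Σ αᵢΔT Lᵢ = 12.7×10⁻⁶×52×300 + 17.2×10⁻⁶×52×850 = 0.9584 mm.
The rigid supports impose zero overall length change; the single axial force P common to all segments must satisfy P Σ Lᵢ/(AᵢEᵢ) = δ_free.
Σ Lᵢ/(AᵢEᵢ) = 300/(175×198×10³) + 850/(575×191×10³) = 1.64×10⁻⁵ mm/N.
P = 0.9584 / 1.64×10⁻⁵ = 58450 N = 58.45 kN, tensile.
σ_{stainless steel} = P / A = 58450 / 575 = 101.6 MPa.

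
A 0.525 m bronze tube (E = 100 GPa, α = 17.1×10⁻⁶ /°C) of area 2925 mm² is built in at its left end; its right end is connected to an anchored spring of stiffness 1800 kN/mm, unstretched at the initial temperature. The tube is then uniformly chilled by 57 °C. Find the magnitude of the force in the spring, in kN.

Free thermal contraction: δ_free = αΔT L = 17.1×10⁻⁶ × 57 × 525 = 0.5117 mm.
Let P be the tensile force in the spring. The tube extends elastically by PL/(AE) and the spring stretches by P/k; together these equal δ_free.
P [ L/(AE) + 1/k ] = δ_free → P [ 525/(2925×100×10³) + 1/(1800×10³) ] = 0.5117.
P = 0.5117 / 2.35×10⁻⁶ = 217700 N.

P ≈ 218 kN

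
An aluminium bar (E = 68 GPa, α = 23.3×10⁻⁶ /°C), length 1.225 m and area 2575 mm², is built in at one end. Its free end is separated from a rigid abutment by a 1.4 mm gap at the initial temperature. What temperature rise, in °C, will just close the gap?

The gap closes when αΔT L = 1.4 mm, since the bar is still unstressed at that instant.
So ΔT = g/(αL) = 1.4/(23.3×10⁻⁶ × 1225) = 49.05 °C.

ΔT ≈ 49 °C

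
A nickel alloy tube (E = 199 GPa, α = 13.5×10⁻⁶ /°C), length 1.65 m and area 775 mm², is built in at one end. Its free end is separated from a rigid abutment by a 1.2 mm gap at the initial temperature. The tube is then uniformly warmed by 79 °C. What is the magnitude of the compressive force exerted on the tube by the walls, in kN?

P ≈ 52.3 kN

Unrestrained expansion: δ_free = αΔT L = 13.5×10⁻⁶ × 79 × 1650 = 1.76 mm.
This exceeds the 1.2 mm gap, so the wall pushes back. The portion of expansion that must be recovered elastically is δ_free − gap = 1.76 − 1.2 = 0.5597 mm.
So σ = E(δ_free − g)/L = 199×10³ × 0.5597/1650 = 67.51 MPa.
P = σA = 67.51 × 775 = 52.32 kN.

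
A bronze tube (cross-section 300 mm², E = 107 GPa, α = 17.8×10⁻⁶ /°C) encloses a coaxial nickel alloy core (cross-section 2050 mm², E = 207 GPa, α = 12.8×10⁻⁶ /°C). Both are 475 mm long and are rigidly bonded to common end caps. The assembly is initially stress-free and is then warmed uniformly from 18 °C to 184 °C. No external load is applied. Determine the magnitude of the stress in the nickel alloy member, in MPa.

σ ≈ 12.1 MPa (tensile)

Equilibrium of a rigid end plate with no external load gives equal and opposite internal forces ±P in the two members. Since α_{bronze} > α_{nickel alloy}, heating drives the bronze into compression and the nickel alloy into tension.
Setting the final lengths equal and cancelling L: (α₁ − α₂)ΔT = P/(A₁E₁) + P/(A₂E₂).
|α₁ − α₂|·ΔT = 5×10⁻⁶ × 166 = 0.00083.
1/(A₁E₁) + 1/(A₂E₂) = 1/(300×107×10³) + 1/(2050×207×10³) = 3.351×10⁻⁸ N⁻¹.
So P = 0.00083 / 3.351×10⁻⁸ = 24.77 kN.
σ_{nickel alloy} = P/A₂ = 24770/2050 = 12.08 MPa, tensile.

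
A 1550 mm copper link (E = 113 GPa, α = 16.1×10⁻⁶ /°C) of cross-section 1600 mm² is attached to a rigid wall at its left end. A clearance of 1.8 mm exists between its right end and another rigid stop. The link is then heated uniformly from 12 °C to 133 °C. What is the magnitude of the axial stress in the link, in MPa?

If the wall were absent the link would grow by αΔT L = 16.1×10⁻⁶ × 121 × 1550 = 3.02 mm.
This exceeds the 1.8 mm gap, so the wall pushes back. The portion of expansion that must be recovered elastically is δ_free − gap = 3.02 − 1.8 = 1.22 mm.
That suppressed elongation corresponds to σ = E·Δ/L = 113×10³ × 1.22/1550 = 88.91 MPa.

σ ≈ 88.9 MPa (compressive)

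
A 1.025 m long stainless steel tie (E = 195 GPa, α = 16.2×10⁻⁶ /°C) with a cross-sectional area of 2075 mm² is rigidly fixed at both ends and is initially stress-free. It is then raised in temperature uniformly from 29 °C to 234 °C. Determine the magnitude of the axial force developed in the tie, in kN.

P ≈ 1340 kN (compressive)

Full restraint means ε = 0, so the stress is σ = EαΔT = 195×10³ × 16.2×10⁻⁶ × 205 = 647.6 MPa.
P = AEαΔT = 2075 × 195×10³ × 16.2×10⁻⁶ × 205 = 1344 kN (compressive).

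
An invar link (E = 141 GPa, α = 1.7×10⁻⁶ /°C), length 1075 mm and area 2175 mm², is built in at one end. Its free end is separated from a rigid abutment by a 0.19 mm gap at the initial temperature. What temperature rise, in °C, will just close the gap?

Contact occurs when the free expansion equals the gap: αΔT L = 0.19 mm.
ΔT = 0.19 / (1.7×10⁻⁶ × 1075) = 104 °C.

ΔT ≈ 104 °C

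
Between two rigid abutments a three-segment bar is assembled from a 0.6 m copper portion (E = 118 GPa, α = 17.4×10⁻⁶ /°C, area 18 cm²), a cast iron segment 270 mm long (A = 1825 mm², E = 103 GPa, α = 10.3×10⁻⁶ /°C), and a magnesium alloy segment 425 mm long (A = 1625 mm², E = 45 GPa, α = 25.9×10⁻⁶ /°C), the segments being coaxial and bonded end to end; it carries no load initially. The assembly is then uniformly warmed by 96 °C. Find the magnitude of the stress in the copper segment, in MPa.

σ ≈ 128 MPa (compressive)

With the walls removed the bar would change length by δ_free = Σ αᵢΔT Lᵢ = 17.4×10⁻⁶×96×600 + 10.3×10⁻⁶×96×270 + 25.9×10⁻⁶×96×425 = 2.326 mm.
The walls prevent any net length change, so an axial force P (same in every segment) develops. Compatibility: P · Σ Lᵢ/(AᵢEᵢ) = δ_free.
Σ Lᵢ/(AᵢEᵢ) = 600/(1800×118×10³) + 270/(1825×103×10³) + 425/(1625×45×10³) = 1.007×10⁻⁵ mm/N.
P = 2.326 / 1.007×10⁻⁵ = 230900 N = 230.9 kN, compressive.
σ_{copper} = P / A = 230900 / 1800 = 128.3 MPa.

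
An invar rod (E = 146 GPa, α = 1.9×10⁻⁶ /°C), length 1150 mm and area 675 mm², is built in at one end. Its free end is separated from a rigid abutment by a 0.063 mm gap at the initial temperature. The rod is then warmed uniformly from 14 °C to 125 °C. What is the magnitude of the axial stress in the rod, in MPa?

σ ≈ 22.8 MPa (compressive)

Unrestrained expansion: δ_free = αΔT L = 1.9×10⁻⁶ × 111 × 1150 = 0.2425 mm.
This exceeds the 0.063 mm gap, so the wall pushes back. The portion of expansion that must be recovered elastically is δ_free − gap = 0.2425 − 0.063 = 0.1795 mm.
That suppressed elongation corresponds to σ = E·Δ/L = 146×10³ × 0.1795/1150 = 22.79 MPa.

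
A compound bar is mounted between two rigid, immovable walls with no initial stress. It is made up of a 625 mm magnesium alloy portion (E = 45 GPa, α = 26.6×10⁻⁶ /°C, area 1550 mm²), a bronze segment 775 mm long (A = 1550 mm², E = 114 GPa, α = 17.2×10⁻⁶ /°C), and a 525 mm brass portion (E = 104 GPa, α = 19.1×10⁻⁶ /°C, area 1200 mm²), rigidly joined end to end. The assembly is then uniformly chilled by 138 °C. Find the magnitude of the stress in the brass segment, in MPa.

σ ≈ 262 MPa (tensile)

With the walls removed the bar would change length by δ_free = Σ αᵢΔT Lᵢ = 26.6×10⁻⁶×138×625 + 17.2×10⁻⁶×138×775 + 19.1×10⁻⁶×138×525 = 5.518 mm.
The walls prevent any net length change, so an axial force P (same in every segment) develops. Compatibility: P · Σ Lᵢ/(AᵢEᵢ) = δ_free.
Σ Lᵢ/(AᵢEᵢ) = 625/(1550×45×10³) + 775/(1550×114×10³) + 525/(1200×104×10³) = 1.755×10⁻⁵ mm/N.
P = 5.518 / 1.755×10⁻⁵ = 314300 N = 314.3 kN, tensile.
σ_{brass} = P / A = 314300 / 1200 = 261.9 MPa.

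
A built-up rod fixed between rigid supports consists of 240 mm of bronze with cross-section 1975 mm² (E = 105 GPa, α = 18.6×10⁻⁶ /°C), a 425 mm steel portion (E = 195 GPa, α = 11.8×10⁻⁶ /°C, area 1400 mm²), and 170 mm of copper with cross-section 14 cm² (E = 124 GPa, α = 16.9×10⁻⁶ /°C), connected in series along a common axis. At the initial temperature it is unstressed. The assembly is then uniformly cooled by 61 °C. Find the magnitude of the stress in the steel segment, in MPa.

σ ≈ 146 MPa (tensile)

Free thermal contraction of the whole bar: Σ αᵢΔT Lᵢ = 18.6×10⁻⁶×61×240 + 11.8×10⁻⁶×61×425 + 16.9×10⁻⁶×61×170 = 0.7535 mm.
Since the ends are fixed, an axial force P builds up, equal in every segment, with P · Σ Lᵢ/(AᵢEᵢ) = δ_free.
The series flexibility is Σ Lᵢ/(AᵢEᵢ) = 240/(1975×105×10³) + 425/(1400×195×10³) + 170/(1400×124×10³) = 3.693×10⁻⁶ mm/N.
Hence P = δ_free / Σ(L/AE) = 0.7535/3.693×10⁻⁶ = 204 kN (tensile).
σ_{steel} = P / A = 204000 / 1400 = 145.7 MPa.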